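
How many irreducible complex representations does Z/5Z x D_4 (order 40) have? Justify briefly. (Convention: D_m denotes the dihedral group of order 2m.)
25

Justification: The number of irreducible complex representations of a finite group equals its number of conjugacy classes. For a direct product, #classes(G x H) = #classes(G) * #classes(H). Z/5Z has 5 classes (abelian), D_4 has 5 classes, so 5 * 5 = 25, so Z/5Z x D_4 (order 40) has exactly 25 irreducible complex representations.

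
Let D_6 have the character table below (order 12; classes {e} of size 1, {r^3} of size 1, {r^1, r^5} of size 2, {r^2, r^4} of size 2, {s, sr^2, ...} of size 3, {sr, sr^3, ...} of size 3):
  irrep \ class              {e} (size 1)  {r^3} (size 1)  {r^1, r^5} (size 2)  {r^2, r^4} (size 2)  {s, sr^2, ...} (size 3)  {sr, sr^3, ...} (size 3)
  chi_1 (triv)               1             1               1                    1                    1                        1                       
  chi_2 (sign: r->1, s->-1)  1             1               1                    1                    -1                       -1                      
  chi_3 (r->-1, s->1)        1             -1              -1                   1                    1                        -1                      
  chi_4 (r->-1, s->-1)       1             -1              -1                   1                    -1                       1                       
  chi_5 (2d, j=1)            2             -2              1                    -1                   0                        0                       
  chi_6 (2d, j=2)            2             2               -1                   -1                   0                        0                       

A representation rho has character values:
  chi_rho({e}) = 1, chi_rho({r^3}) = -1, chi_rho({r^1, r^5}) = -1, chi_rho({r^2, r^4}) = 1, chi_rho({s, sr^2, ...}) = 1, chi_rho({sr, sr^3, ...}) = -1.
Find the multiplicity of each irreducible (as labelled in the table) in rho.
Multiplicities: chi_1: 0, chi_2: 0, chi_3: 1, chi_4: 0, chi_5: 0, chi_6: 0.

Reasoning: Use <chi_rho, chi> = (1/|G|) sum_C |C| * chi_rho(C) * conj(chi(C)) with |G| = 12 for each irreducible chi in the table:
  <chi_rho, chi_1> = (1/12)[1*(1)*conj(1) + 1*(-1)*conj(1) + 2*(-1)*conj(1) + 2*(1)*conj(1) + 3*(1)*conj(1) + 3*(-1)*conj(1)]
      = (1/12)[(1) + (-1) + (-2) + (2) + (3) + (-3)] = 0/12 = 0
  <chi_rho, chi_2> = (1/12)[1*(1)*conj(1) + 1*(-1)*conj(1) + 2*(-1)*conj(1) + 2*(1)*conj(1) + 3*(1)*conj(-1) + 3*(-1)*conj(-1)]
      = (1/12)[(1) + (-1) + (-2) + (2) + (-3) + (3)] = 0/12 = 0
  <chi_rho, chi_3> = (1/12)[1*(1)*conj(1) + 1*(-1)*conj(-1) + 2*(-1)*conj(-1) + 2*(1)*conj(1) + 3*(1)*conj(1) + 3*(-1)*conj(-1)]
      = (1/12)[(1) + (1) + (2) + (2) + (3) + (3)] = 12/12 = 1
  <chi_rho, chi_4> = (1/12)[1*(1)*conj(1) + 1*(-1)*conj(-1) + 2*(-1)*conj(-1) + 2*(1)*conj(1) + 3*(1)*conj(-1) + 3*(-1)*conj(1)]
      = (1/12)[(1) + (1) + (2) + (2) + (-3) + (-3)] = 0/12 = 0
  <chi_rho, chi_5> = (1/12)[1*(1)*conj(2) + 1*(-1)*conj(-2) + 2*(-1)*conj(1) + 2*(1)*conj(-1) + 3*(1)*conj(0) + 3*(-1)*conj(0)]
      = (1/12)[(2) + (2) + (-2) + (-2) + (0) + (0)] = 0/12 = 0
  <chi_rho, chi_6> = (1/12)[1*(1)*conj(2) + 1*(-1)*conj(2) + 2*(-1)*conj(-1) + 2*(1)*conj(-1) + 3*(1)*conj(0) + 3*(-1)*conj(0)]
      = (1/12)[(2) + (-2) + (2) + (-2) + (0) + (0)] = 0/12 = 0
Dimension check: dim(rho) = sum (mult * dim) = 0*1 + 0*1 + 1*1 + 0*1 + 0*2 + 0*2 = 1 = chi_rho(e) = 1.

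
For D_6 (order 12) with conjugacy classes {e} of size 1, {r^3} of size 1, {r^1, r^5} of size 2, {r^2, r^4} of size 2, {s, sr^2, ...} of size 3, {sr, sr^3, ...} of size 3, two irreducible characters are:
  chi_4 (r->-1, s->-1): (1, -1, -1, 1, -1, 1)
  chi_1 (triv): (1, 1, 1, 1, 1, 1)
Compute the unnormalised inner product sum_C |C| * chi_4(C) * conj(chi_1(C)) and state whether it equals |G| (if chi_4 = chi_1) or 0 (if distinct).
Sum = 0; so <chi_4, chi_1> = 0 (distinct irreducibles are orthogonal).

Compute term by term over conjugacy classes (|C| * chi_4(C) * conj(chi_1(C))):
  1*(1)*conj(1) + 1*(-1)*conj(1) + 2*(-1)*conj(1) + 2*(1)*conj(1) + 3*(-1)*conj(1) + 3*(1)*conj(1)
  = (1) + (-1) + (-2) + (2) + (-3) + (3)
  = 0.
Dividing by |G| = 12 gives 0/12 = 0, matching the row-orthogonality relation <chi_4, chi_1> = [chi_4 = chi_1].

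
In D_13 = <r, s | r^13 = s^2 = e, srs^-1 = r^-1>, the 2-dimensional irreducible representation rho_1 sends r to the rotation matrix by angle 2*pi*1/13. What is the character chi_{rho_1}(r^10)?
chi_{rho_1}(r^10) = 2*cos(2*pi*1*10/13) = 2*cos(6*pi/13)

Proof sketch: rho_1(r^10) is rotation by angle 2*pi*1*10/13, whose trace is 2*cos(2*pi*1*10/13) = 2*cos(6*pi/13).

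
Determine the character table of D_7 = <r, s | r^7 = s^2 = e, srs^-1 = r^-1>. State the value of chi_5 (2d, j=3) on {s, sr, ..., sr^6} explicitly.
Conjugacy classes: {e} of size 1, {r^1, r^6} of size 2, {r^2, r^5} of size 2, {r^3, r^4} of size 2, {s, sr, ..., sr^6} of size 7.
Character table:
  irrep \ class              {e} (size 1)  {r^1, r^6} (size 2)  {r^2, r^5} (size 2)  {r^3, r^4} (size 2)  {s, sr, ..., sr^6} (size 7)
  chi_1 (triv)               1             1                    1                    1                    1                          
  chi_2 (sign: r->1, s->-1)  1             1                    1                    1                    -1                         
  chi_3 (2d, j=1)            2             2*cos(2*pi/7)        -2*cos(3*pi/7)       -2*cos(pi/7)         0                          
  chi_4 (2d, j=2)            2             -2*cos(3*pi/7)       -2*cos(pi/7)         2*cos(2*pi/7)        0                          
  chi_5 (2d, j=3)            2             -2*cos(pi/7)         2*cos(2*pi/7)        -2*cos(3*pi/7)       0                          

Spot check: chi_5 (2d, j=3) on {s, sr, ..., sr^6} = 0.

Working: D_7 has order 2*7 = 14 with 5 conjugacy classes, hence 5 irreducibles. Sum of squared dims 1 + 1 + 4 + 4 + 4 = 14 = |G|. Linear characters come from the abelianisation; the 2-dimensional irreps have character r^k -> 2*cos(2*pi*j*k/7), reflections -> 0.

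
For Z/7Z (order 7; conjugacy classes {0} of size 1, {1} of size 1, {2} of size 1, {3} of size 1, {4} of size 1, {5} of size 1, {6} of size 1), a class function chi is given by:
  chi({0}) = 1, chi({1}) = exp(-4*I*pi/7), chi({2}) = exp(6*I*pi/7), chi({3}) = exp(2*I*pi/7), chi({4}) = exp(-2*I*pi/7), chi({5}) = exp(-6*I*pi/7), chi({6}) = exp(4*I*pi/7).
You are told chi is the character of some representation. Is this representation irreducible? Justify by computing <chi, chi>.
Irreducible: <chi, chi> = 1.

<chi, chi> = (1/|G|) sum_C |C| * |chi(C)|^2 = (1/7)[1*|1|^2 + 1*|exp(-4*I*pi/7)|^2 + 1*|exp(6*I*pi/7)|^2 + 1*|exp(2*I*pi/7)|^2 + 1*|exp(-2*I*pi/7)|^2 + 1*|exp(-6*I*pi/7)|^2 + 1*|exp(4*I*pi/7)|^2]
  = (1/7)[(1) + (1) + (1) + (1) + (1) + (1) + (1)] = 7/7 = 1.
(Exp terms are combined using exp(i*s)*conj(exp(i*t)) = exp(i*(s-t)), and sums of them are collapsed using the identity that for every m > 1 the m distinct m-th roots of unity sum to 0, e.g. 1 + exp(2*I*pi/3) + exp(-2*I*pi/3) = 0.)
A character is irreducible iff <chi, chi> = 1, so this representation is irreducible.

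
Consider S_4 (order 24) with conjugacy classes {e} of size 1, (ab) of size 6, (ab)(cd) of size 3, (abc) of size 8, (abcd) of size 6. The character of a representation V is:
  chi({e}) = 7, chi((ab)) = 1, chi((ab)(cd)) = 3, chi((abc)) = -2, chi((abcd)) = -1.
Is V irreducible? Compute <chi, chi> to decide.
Not irreducible (reducible): <chi, chi> = 5 > 1.

Working: <chi, chi> = (1/|G|) sum_C |C| * |chi(C)|^2 = (1/24)[1*|7|^2 + 6*|1|^2 + 3*|3|^2 + 8*|-2|^2 + 6*|-1|^2]
  = (1/24)[(49) + (6) + (27) + (32) + (6)] = 120/24 = 5.
A character is irreducible iff <chi, chi> = 1, so this representation is reducible.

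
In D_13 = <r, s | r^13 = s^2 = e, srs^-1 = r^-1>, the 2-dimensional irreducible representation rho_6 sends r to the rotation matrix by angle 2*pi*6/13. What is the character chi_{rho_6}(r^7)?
chi_{rho_6}(r^7) = 2*cos(2*pi*6*7/13) = 2*cos(84*pi/13)

Justification: rho_6(r^7) is rotation by angle 2*pi*6*7/13, whose trace is 2*cos(2*pi*6*7/13) = 2*cos(84*pi/13).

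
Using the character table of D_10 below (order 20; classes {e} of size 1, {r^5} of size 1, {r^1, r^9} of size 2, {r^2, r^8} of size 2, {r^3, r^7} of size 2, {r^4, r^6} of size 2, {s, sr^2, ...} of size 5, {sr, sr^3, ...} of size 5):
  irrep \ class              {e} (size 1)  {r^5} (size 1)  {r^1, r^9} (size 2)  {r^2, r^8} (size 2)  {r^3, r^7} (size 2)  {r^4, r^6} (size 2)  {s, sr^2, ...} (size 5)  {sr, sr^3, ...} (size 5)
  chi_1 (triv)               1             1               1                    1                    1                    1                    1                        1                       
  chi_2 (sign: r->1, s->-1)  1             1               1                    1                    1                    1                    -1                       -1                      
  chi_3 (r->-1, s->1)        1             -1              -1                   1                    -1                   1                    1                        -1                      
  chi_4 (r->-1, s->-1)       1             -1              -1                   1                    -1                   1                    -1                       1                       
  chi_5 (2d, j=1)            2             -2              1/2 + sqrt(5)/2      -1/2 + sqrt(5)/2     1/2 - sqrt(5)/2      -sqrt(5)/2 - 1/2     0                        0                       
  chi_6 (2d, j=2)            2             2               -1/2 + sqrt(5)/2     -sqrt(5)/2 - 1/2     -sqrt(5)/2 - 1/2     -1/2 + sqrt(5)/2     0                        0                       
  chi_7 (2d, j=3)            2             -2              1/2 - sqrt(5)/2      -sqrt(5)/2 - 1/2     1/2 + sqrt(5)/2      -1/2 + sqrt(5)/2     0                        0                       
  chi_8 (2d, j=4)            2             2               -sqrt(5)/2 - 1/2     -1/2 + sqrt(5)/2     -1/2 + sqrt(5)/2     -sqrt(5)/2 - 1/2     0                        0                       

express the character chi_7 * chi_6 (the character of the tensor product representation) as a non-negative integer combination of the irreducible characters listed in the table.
chi_7 tensor chi_6 = chi_3 + chi_4 + chi_5 (all other irreducibles have multiplicity 0).

Why: The character of a tensor product is the pointwise product (chi_7 * chi_6)(C) = chi_7(C) * chi_6(C):
  {e}: (2)*(2), {r^5}: (-2)*(2), {r^1, r^9}: (1/2 - sqrt(5)/2)*(-1/2 + sqrt(5)/2), {r^2, r^8}: (-sqrt(5)/2 - 1/2)*(-sqrt(5)/2 - 1/2), {r^3, r^7}: (1/2 + sqrt(5)/2)*(-sqrt(5)/2 - 1/2), {r^4, r^6}: (-1/2 + sqrt(5)/2)*(-1/2 + sqrt(5)/2), {s, sr^2, ...}: (0)*(0), {sr, sr^3, ...}: (0)*(0)
so (chi_7 * chi_6) takes values
  {e} -> 4, {r^5} -> -4, {r^1, r^9} -> -3/2 + sqrt(5)/2, {r^2, r^8} -> sqrt(5)/2 + 3/2, {r^3, r^7} -> -3/2 - sqrt(5)/2, {r^4, r^6} -> 3/2 - sqrt(5)/2, {s, sr^2, ...} -> 0, {sr, sr^3, ...} -> 0.
Now take the inner product of this character with each irreducible chi from the table, <chi_7*chi_6, chi> = (1/20) sum_C |C| (chi_7*chi_6)(C) conj(chi(C)):
  <chi_7*chi_6, chi_1> = (1/20)[1*(4)*conj(1) + 1*(-4)*conj(1) + 2*(-3/2 + sqrt(5)/2)*conj(1) + 2*(sqrt(5)/2 + 3/2)*conj(1) + 2*(-3/2 - sqrt(5)/2)*conj(1) + 2*(3/2 - sqrt(5)/2)*conj(1) + 5*(0)*conj(1) + 5*(0)*conj(1)]
      = (1/20)[(4) + (-4) + (-3 + sqrt(5)) + (sqrt(5) + 3) + (-3 - sqrt(5)) + (3 - sqrt(5)) + (0) + (0)] = 0/20 = 0
  <chi_7*chi_6, chi_2> = (1/20)[1*(4)*conj(1) + 1*(-4)*conj(1) + 2*(-3/2 + sqrt(5)/2)*conj(1) + 2*(sqrt(5)/2 + 3/2)*conj(1) + 2*(-3/2 - sqrt(5)/2)*conj(1) + 2*(3/2 - sqrt(5)/2)*conj(1) + 5*(0)*conj(-1) + 5*(0)*conj(-1)]
      = (1/20)[(4) + (-4) + (-3 + sqrt(5)) + (sqrt(5) + 3) + (-3 - sqrt(5)) + (3 - sqrt(5)) + (0) + (0)] = 0/20 = 0
  <chi_7*chi_6, chi_3> = (1/20)[1*(4)*conj(1) + 1*(-4)*conj(-1) + 2*(-3/2 + sqrt(5)/2)*conj(-1) + 2*(sqrt(5)/2 + 3/2)*conj(1) + 2*(-3/2 - sqrt(5)/2)*conj(-1) + 2*(3/2 - sqrt(5)/2)*conj(1) + 5*(0)*conj(1) + 5*(0)*conj(-1)]
      = (1/20)[(4) + (4) + (3 - sqrt(5)) + (sqrt(5) + 3) + (sqrt(5) + 3) + (3 - sqrt(5)) + (0) + (0)] = 20/20 = 1
  <chi_7*chi_6, chi_4> = (1/20)[1*(4)*conj(1) + 1*(-4)*conj(-1) + 2*(-3/2 + sqrt(5)/2)*conj(-1) + 2*(sqrt(5)/2 + 3/2)*conj(1) + 2*(-3/2 - sqrt(5)/2)*conj(-1) + 2*(3/2 - sqrt(5)/2)*conj(1) + 5*(0)*conj(-1) + 5*(0)*conj(1)]
      = (1/20)[(4) + (4) + (3 - sqrt(5)) + (sqrt(5) + 3) + (sqrt(5) + 3) + (3 - sqrt(5)) + (0) + (0)] = 20/20 = 1
  <chi_7*chi_6, chi_5> = (1/20)[1*(4)*conj(2) + 1*(-4)*conj(-2) + 2*(-3/2 + sqrt(5)/2)*conj(1/2 + sqrt(5)/2) + 2*(sqrt(5)/2 + 3/2)*conj(-1/2 + sqrt(5)/2) + 2*(-3/2 - sqrt(5)/2)*conj(1/2 - sqrt(5)/2) + 2*(3/2 - sqrt(5)/2)*conj(-sqrt(5)/2 - 1/2) + 5*(0)*conj(0) + 5*(0)*conj(0)]
      = (1/20)[(8) + (8) + (1 - sqrt(5)) + (1 + sqrt(5)) + (1 + sqrt(5)) + (1 - sqrt(5)) + (0) + (0)] = 20/20 = 1
  <chi_7*chi_6, chi_6> = (1/20)[1*(4)*conj(2) + 1*(-4)*conj(2) + 2*(-3/2 + sqrt(5)/2)*conj(-1/2 + sqrt(5)/2) + 2*(sqrt(5)/2 + 3/2)*conj(-sqrt(5)/2 - 1/2) + 2*(-3/2 - sqrt(5)/2)*conj(-sqrt(5)/2 - 1/2) + 2*(3/2 - sqrt(5)/2)*conj(-1/2 + sqrt(5)/2) + 5*(0)*conj(0) + 5*(0)*conj(0)]
      = (1/20)[(8) + (-8) + (4 - 2*sqrt(5)) + (-2*sqrt(5) - 4) + (4 + 2*sqrt(5)) + (-4 + 2*sqrt(5)) + (0) + (0)] = 0/20 = 0
  <chi_7*chi_6, chi_7> = (1/20)[1*(4)*conj(2) + 1*(-4)*conj(-2) + 2*(-3/2 + sqrt(5)/2)*conj(1/2 - sqrt(5)/2) + 2*(sqrt(5)/2 + 3/2)*conj(-sqrt(5)/2 - 1/2) + 2*(-3/2 - sqrt(5)/2)*conj(1/2 + sqrt(5)/2) + 2*(3/2 - sqrt(5)/2)*conj(-1/2 + sqrt(5)/2) + 5*(0)*conj(0) + 5*(0)*conj(0)]
      = (1/20)[(8) + (8) + (-4 + 2*sqrt(5)) + (-2*sqrt(5) - 4) + (-2*sqrt(5) - 4) + (-4 + 2*sqrt(5)) + (0) + (0)] = 0/20 = 0
  <chi_7*chi_6, chi_8> = (1/20)[1*(4)*conj(2) + 1*(-4)*conj(2) + 2*(-3/2 + sqrt(5)/2)*conj(-sqrt(5)/2 - 1/2) + 2*(sqrt(5)/2 + 3/2)*conj(-1/2 + sqrt(5)/2) + 2*(-3/2 - sqrt(5)/2)*conj(-1/2 + sqrt(5)/2) + 2*(3/2 - sqrt(5)/2)*conj(-sqrt(5)/2 - 1/2) + 5*(0)*conj(0) + 5*(0)*conj(0)]
      = (1/20)[(8) + (-8) + (-1 + sqrt(5)) + (1 + sqrt(5)) + (-sqrt(5) - 1) + (1 - sqrt(5)) + (0) + (0)] = 0/20 = 0
Hence the multiplicities are chi_3: 1, chi_4: 1, chi_5: 1. Dimension check: dim(chi_7)*dim(chi_6) = 2*2 = 4 and sum (mult * dim) = 1*1 + 1*1 + 1*2 = 4.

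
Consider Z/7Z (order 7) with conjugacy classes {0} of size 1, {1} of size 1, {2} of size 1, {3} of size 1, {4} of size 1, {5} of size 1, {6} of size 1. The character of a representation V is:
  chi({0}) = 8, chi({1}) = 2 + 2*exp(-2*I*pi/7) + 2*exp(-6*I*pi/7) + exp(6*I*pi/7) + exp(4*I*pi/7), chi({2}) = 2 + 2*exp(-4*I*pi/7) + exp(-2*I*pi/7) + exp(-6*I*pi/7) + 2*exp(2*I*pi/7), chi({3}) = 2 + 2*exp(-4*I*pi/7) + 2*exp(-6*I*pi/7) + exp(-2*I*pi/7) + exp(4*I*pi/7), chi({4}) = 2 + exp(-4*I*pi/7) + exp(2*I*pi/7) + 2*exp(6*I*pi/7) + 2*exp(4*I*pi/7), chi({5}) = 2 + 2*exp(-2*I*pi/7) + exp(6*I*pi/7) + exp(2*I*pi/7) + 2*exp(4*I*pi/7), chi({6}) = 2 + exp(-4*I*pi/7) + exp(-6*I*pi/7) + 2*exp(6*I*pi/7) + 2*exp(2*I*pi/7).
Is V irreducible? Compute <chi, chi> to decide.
Not irreducible (reducible): <chi, chi> = 14 > 1.

Working: <chi, chi> = (1/|G|) sum_C |C| * |chi(C)|^2 = (1/7)[1*|8|^2 + 1*|2 + 2*exp(-2*I*pi/7) + 2*exp(-6*I*pi/7) + exp(6*I*pi/7) + exp(4*I*pi/7)|^2 + 1*|2 + 2*exp(-4*I*pi/7) + exp(-2*I*pi/7) + exp(-6*I*pi/7) + 2*exp(2*I*pi/7)|^2 + 1*|2 + 2*exp(-4*I*pi/7) + 2*exp(-6*I*pi/7) + exp(-2*I*pi/7) + exp(4*I*pi/7)|^2 + 1*|2 + exp(-4*I*pi/7) + exp(2*I*pi/7) + 2*exp(6*I*pi/7) + 2*exp(4*I*pi/7)|^2 + 1*|2 + 2*exp(-2*I*pi/7) + exp(6*I*pi/7) + exp(2*I*pi/7) + 2*exp(4*I*pi/7)|^2 + 1*|2 + exp(-4*I*pi/7) + exp(-6*I*pi/7) + 2*exp(6*I*pi/7) + 2*exp(2*I*pi/7)|^2]
  = (1/7)[(64) + (14 + 8*exp(-4*I*pi/7) + 7*exp(-2*I*pi/7) + 10*exp(-6*I*pi/7) + 10*exp(6*I*pi/7) + 7*exp(2*I*pi/7) + 8*exp(4*I*pi/7)) + (14 + 10*exp(-2*I*pi/7) + 7*exp(-4*I*pi/7) + 8*exp(-6*I*pi/7) + 8*exp(6*I*pi/7) + 7*exp(4*I*pi/7) + 10*exp(2*I*pi/7)) + (14 + 10*exp(-4*I*pi/7) + 8*exp(-2*I*pi/7) + 7*exp(-6*I*pi/7) + 7*exp(6*I*pi/7) + 8*exp(2*I*pi/7) + 10*exp(4*I*pi/7)) + (14 + 10*exp(-4*I*pi/7) + 8*exp(-2*I*pi/7) + 7*exp(-6*I*pi/7) + 7*exp(6*I*pi/7) + 8*exp(2*I*pi/7) + 10*exp(4*I*pi/7)) + (14 + 10*exp(-2*I*pi/7) + 7*exp(-4*I*pi/7) + 8*exp(-6*I*pi/7) + 8*exp(6*I*pi/7) + 7*exp(4*I*pi/7) + 10*exp(2*I*pi/7)) + (14 + 8*exp(-4*I*pi/7) + 7*exp(-2*I*pi/7) + 10*exp(-6*I*pi/7) + 10*exp(6*I*pi/7) + 7*exp(2*I*pi/7) + 8*exp(4*I*pi/7))] = 98/7 = 14.
(Exp terms are combined using exp(i*s)*conj(exp(i*t)) = exp(i*(s-t)), and sums of them are collapsed using the identity that for every m > 1 the m distinct m-th roots of unity sum to 0, e.g. 1 + exp(2*I*pi/3) + exp(-2*I*pi/3) = 0.)
A character is irreducible iff <chi, chi> = 1, so this representation is reducible.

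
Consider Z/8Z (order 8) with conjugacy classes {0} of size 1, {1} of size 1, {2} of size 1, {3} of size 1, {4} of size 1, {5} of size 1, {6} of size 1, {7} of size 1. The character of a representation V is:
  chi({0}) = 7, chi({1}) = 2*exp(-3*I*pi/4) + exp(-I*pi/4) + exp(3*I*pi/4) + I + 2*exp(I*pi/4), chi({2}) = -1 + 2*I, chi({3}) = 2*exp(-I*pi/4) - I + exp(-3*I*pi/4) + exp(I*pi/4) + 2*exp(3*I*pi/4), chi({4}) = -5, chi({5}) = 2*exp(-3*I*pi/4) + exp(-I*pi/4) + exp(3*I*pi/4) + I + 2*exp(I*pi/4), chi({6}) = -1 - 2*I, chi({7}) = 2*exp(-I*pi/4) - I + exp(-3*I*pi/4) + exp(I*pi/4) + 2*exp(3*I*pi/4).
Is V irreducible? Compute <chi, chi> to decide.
Not irreducible (reducible): <chi, chi> = 11 > 1.

Details: <chi, chi> = (1/|G|) sum_C |C| * |chi(C)|^2 = (1/8)[1*|7|^2 + 1*|2*exp(-3*I*pi/4) + exp(-I*pi/4) + exp(3*I*pi/4) + I + 2*exp(I*pi/4)|^2 + 1*|-1 + 2*I|^2 + 1*|2*exp(-I*pi/4) - I + exp(-3*I*pi/4) + exp(I*pi/4) + 2*exp(3*I*pi/4)|^2 + 1*|-5|^2 + 1*|2*exp(-3*I*pi/4) + exp(-I*pi/4) + exp(3*I*pi/4) + I + 2*exp(I*pi/4)|^2 + 1*|-1 - 2*I|^2 + 1*|2*exp(-I*pi/4) - I + exp(-3*I*pi/4) + exp(I*pi/4) + 2*exp(3*I*pi/4)|^2]
  = (1/8)[(49) + (1) + (5) + (1) + (25) + (1) + (5) + (1)] = 88/8 = 11.
(Exp terms are combined using exp(i*s)*conj(exp(i*t)) = exp(i*(s-t)), and sums of them are collapsed using the identity that for every m > 1 the m distinct m-th roots of unity sum to 0, e.g. 1 + exp(2*I*pi/3) + exp(-2*I*pi/3) = 0.)
A character is irreducible iff <chi, chi> = 1, so this representation is reducible.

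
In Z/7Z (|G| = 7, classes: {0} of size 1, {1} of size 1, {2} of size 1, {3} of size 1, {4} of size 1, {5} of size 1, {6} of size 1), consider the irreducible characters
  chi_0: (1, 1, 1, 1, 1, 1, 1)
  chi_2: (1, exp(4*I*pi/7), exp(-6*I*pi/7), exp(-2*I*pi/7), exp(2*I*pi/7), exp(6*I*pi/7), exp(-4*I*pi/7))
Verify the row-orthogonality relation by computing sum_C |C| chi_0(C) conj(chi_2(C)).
Sum = 0; so <chi_0, chi_2> = 0 (distinct irreducibles are orthogonal).

Working: Compute term by term over conjugacy classes (|C| * chi_0(C) * conj(chi_2(C))):
  1*(1)*conj(1) + 1*(1)*conj(exp(4*I*pi/7)) + 1*(1)*conj(exp(-6*I*pi/7)) + 1*(1)*conj(exp(-2*I*pi/7)) + 1*(1)*conj(exp(2*I*pi/7)) + 1*(1)*conj(exp(6*I*pi/7)) + 1*(1)*conj(exp(-4*I*pi/7))
  = (1) + (exp(-4*I*pi/7)) + (exp(6*I*pi/7)) + (exp(2*I*pi/7)) + (exp(-2*I*pi/7)) + (exp(-6*I*pi/7)) + (exp(4*I*pi/7))
  = 0.
(Exp terms are combined using exp(i*s)*conj(exp(i*t)) = exp(i*(s-t)), and sums of them are collapsed using the identity that for every m > 1 the m distinct m-th roots of unity sum to 0, e.g. 1 + exp(2*I*pi/3) + exp(-2*I*pi/3) = 0.)
Dividing by |G| = 7 gives 0/7 = 0, matching the row-orthogonality relation <chi_0, chi_2> = [chi_0 = chi_2].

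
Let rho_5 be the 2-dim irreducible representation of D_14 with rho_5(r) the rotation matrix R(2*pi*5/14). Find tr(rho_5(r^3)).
chi_{rho_5}(r^3) = 2*cos(2*pi*5*3/14) = 2*cos(15*pi/7)

Argument: rho_5(r^3) is rotation by angle 2*pi*5*3/14, whose trace is 2*cos(2*pi*5*3/14) = 2*cos(15*pi/7).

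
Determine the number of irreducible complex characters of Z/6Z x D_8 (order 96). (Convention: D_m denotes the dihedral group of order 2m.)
42

Justification: The number of irreducible complex representations of a finite group equals its number of conjugacy classes. For a direct product, #classes(G x H) = #classes(G) * #classes(H). Z/6Z has 6 classes (abelian), D_8 has 7 classes, so 6 * 7 = 42, so Z/6Z x D_8 (order 96) has exactly 42 irreducible complex representations.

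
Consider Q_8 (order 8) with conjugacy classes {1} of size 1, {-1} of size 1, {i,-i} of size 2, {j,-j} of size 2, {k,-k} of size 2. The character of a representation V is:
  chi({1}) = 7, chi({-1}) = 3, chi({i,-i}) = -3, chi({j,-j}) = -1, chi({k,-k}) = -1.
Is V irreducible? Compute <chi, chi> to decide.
Not irreducible (reducible): <chi, chi> = 10 > 1.

Derivation: <chi, chi> = (1/|G|) sum_C |C| * |chi(C)|^2 = (1/8)[1*|7|^2 + 1*|3|^2 + 2*|-3|^2 + 2*|-1|^2 + 2*|-1|^2]
  = (1/8)[(49) + (9) + (18) + (2) + (2)] = 80/8 = 10.
A character is irreducible iff <chi, chi> = 1, so this representation is reducible.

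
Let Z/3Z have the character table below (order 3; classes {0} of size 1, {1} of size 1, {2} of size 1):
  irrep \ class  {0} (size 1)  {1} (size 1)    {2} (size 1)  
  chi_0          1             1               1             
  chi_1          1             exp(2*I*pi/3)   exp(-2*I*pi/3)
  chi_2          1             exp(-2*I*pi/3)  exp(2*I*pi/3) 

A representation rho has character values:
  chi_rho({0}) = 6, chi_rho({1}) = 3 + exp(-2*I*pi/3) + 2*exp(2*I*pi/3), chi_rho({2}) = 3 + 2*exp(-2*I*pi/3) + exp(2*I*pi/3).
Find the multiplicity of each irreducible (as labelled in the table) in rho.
Multiplicities: chi_0: 3, chi_1: 2, chi_2: 1.

Justification: Use <chi_rho, chi> = (1/|G|) sum_C |C| * chi_rho(C) * conj(chi(C)) with |G| = 3 for each irreducible chi in the table:
  <chi_rho, chi_0> = (1/3)[1*(6)*conj(1) + 1*(3 + exp(-2*I*pi/3) + 2*exp(2*I*pi/3))*conj(1) + 1*(3 + 2*exp(-2*I*pi/3) + exp(2*I*pi/3))*conj(1)]
      = (1/3)[(6) + (3 + exp(-2*I*pi/3) + 2*exp(2*I*pi/3)) + (3 + 2*exp(-2*I*pi/3) + exp(2*I*pi/3))] = 9/3 = 3
  <chi_rho, chi_1> = (1/3)[1*(6)*conj(1) + 1*(3 + exp(-2*I*pi/3) + 2*exp(2*I*pi/3))*conj(exp(2*I*pi/3)) + 1*(3 + 2*exp(-2*I*pi/3) + exp(2*I*pi/3))*conj(exp(-2*I*pi/3))]
      = (1/3)[(6) + (2 + 3*exp(-2*I*pi/3) + exp(2*I*pi/3)) + (2 + exp(-2*I*pi/3) + 3*exp(2*I*pi/3))] = 6/3 = 2
  <chi_rho, chi_2> = (1/3)[1*(6)*conj(1) + 1*(3 + exp(-2*I*pi/3) + 2*exp(2*I*pi/3))*conj(exp(-2*I*pi/3)) + 1*(3 + 2*exp(-2*I*pi/3) + exp(2*I*pi/3))*conj(exp(2*I*pi/3))]
      = (1/3)[(6) + (1 + 2*exp(-2*I*pi/3) + 3*exp(2*I*pi/3)) + (1 + 3*exp(-2*I*pi/3) + 2*exp(2*I*pi/3))] = 3/3 = 1
(Exp terms are combined using exp(i*s)*conj(exp(i*t)) = exp(i*(s-t)), and sums of them are collapsed using the identity that for every m > 1 the m distinct m-th roots of unity sum to 0, e.g. 1 + exp(2*I*pi/3) + exp(-2*I*pi/3) = 0.)
Dimension check: dim(rho) = sum (mult * dim) = 3*1 + 2*1 + 1*1 = 6 = chi_rho(e) = 6.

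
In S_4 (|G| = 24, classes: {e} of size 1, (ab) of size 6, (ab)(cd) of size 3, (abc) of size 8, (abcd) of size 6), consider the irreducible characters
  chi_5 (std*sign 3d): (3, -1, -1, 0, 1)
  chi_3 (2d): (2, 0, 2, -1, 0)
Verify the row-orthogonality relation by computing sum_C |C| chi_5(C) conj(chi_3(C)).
Sum = 0; so <chi_5, chi_3> = 0 (distinct irreducibles are orthogonal).

Compute term by term over conjugacy classes (|C| * chi_5(C) * conj(chi_3(C))):
  1*(3)*conj(2) + 6*(-1)*conj(0) + 3*(-1)*conj(2) + 8*(0)*conj(-1) + 6*(1)*conj(0)
  = (6) + (0) + (-6) + (0) + (0)
  = 0.
Dividing by |G| = 24 gives 0/24 = 0, matching the row-orthogonality relation <chi_5, chi_3> = [chi_5 = chi_3].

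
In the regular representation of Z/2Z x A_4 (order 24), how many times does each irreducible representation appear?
Each irreducible V_i of dimension d_i appears with multiplicity d_i, i.e. rho_reg = (direct sum over all irreducibles V_i) d_i V_i. The irreducible dimensions for Z/2Z x A_4 are 1, 1, 1, 1, 1, 1, 3, 3: 6 irreducibles of dimension 1, each with multiplicity 1; 2 irreducibles of dimension 3, each with multiplicity 3. Total dimension 6*1*1 + 2*3*3 = 24 = |G|.

General theorem: in the regular representation of a finite group G, each irreducible appears with multiplicity equal to its dimension. Check: dim(rho_reg) = sum d_i^2 = 1 + 1 + 1 + 1 + 1 + 1 + 9 + 9 = 24 = |G|.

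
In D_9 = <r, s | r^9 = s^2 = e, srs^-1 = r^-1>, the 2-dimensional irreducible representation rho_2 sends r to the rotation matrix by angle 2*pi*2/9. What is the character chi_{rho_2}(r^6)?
chi_{rho_2}(r^6) = 2*cos(2*pi*2*6/9) = -1

rho_2(r^6) is rotation by angle 2*pi*2*6/9, whose trace is 2*cos(2*pi*2*6/9) = -1.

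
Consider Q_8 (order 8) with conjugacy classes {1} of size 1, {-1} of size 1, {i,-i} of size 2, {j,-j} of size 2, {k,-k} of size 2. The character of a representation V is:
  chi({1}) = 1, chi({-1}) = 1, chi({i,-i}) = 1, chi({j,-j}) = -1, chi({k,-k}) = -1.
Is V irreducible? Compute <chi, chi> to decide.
Irreducible: <chi, chi> = 1.

Details: <chi, chi> = (1/|G|) sum_C |C| * |chi(C)|^2 = (1/8)[1*|1|^2 + 1*|1|^2 + 2*|1|^2 + 2*|-1|^2 + 2*|-1|^2]
  = (1/8)[(1) + (1) + (2) + (2) + (2)] = 8/8 = 1.
A character is irreducible iff <chi, chi> = 1, so this representation is irreducible.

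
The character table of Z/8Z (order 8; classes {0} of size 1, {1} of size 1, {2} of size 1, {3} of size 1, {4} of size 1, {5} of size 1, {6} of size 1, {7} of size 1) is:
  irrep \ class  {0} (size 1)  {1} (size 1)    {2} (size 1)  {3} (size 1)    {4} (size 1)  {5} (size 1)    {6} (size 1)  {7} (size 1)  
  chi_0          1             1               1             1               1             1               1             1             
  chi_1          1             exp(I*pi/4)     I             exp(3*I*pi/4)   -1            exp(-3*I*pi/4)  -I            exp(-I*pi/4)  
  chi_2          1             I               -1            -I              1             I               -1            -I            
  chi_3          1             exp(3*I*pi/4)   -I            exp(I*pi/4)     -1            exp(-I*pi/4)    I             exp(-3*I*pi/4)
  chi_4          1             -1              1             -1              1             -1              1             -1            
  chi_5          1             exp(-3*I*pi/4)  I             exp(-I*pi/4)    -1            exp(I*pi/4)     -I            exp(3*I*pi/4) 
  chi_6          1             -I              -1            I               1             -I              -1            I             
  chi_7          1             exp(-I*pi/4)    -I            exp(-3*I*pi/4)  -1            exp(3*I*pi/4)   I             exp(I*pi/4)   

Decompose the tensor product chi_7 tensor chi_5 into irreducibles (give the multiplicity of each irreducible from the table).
chi_7 tensor chi_5 = chi_4 (all other irreducibles have multiplicity 0).

The character of a tensor product is the pointwise product (chi_7 * chi_5)(C) = chi_7(C) * chi_5(C):
  {0}: (1)*(1), {1}: (exp(-I*pi/4))*(exp(-3*I*pi/4)), {2}: (-I)*(I), {3}: (exp(-3*I*pi/4))*(exp(-I*pi/4)), {4}: (-1)*(-1), {5}: (exp(3*I*pi/4))*(exp(I*pi/4)), {6}: (I)*(-I), {7}: (exp(I*pi/4))*(exp(3*I*pi/4))
so (chi_7 * chi_5) takes values
  {0} -> 1, {1} -> -1, {2} -> 1, {3} -> -1, {4} -> 1, {5} -> -1, {6} -> 1, {7} -> -1.
Now take the inner product of this character with each irreducible chi from the table, <chi_7*chi_5, chi> = (1/8) sum_C |C| (chi_7*chi_5)(C) conj(chi(C)):
  <chi_7*chi_5, chi_0> = (1/8)[1*(1)*conj(1) + 1*(-1)*conj(1) + 1*(1)*conj(1) + 1*(-1)*conj(1) + 1*(1)*conj(1) + 1*(-1)*conj(1) + 1*(1)*conj(1) + 1*(-1)*conj(1)]
      = (1/8)[(1) + (-1) + (1) + (-1) + (1) + (-1) + (1) + (-1)] = 0/8 = 0
  <chi_7*chi_5, chi_1> = (1/8)[1*(1)*conj(1) + 1*(-1)*conj(exp(I*pi/4)) + 1*(1)*conj(I) + 1*(-1)*conj(exp(3*I*pi/4)) + 1*(1)*conj(-1) + 1*(-1)*conj(exp(-3*I*pi/4)) + 1*(1)*conj(-I) + 1*(-1)*conj(exp(-I*pi/4))]
      = (1/8)[(1) + (-exp(-I*pi/4)) + (-I) + (-exp(-3*I*pi/4)) + (-1) + (-exp(3*I*pi/4)) + (I) + (-exp(I*pi/4))] = 0/8 = 0
  <chi_7*chi_5, chi_2> = (1/8)[1*(1)*conj(1) + 1*(-1)*conj(I) + 1*(1)*conj(-1) + 1*(-1)*conj(-I) + 1*(1)*conj(1) + 1*(-1)*conj(I) + 1*(1)*conj(-1) + 1*(-1)*conj(-I)]
      = (1/8)[(1) + (I) + (-1) + (-I) + (1) + (I) + (-1) + (-I)] = 0/8 = 0
  <chi_7*chi_5, chi_3> = (1/8)[1*(1)*conj(1) + 1*(-1)*conj(exp(3*I*pi/4)) + 1*(1)*conj(-I) + 1*(-1)*conj(exp(I*pi/4)) + 1*(1)*conj(-1) + 1*(-1)*conj(exp(-I*pi/4)) + 1*(1)*conj(I) + 1*(-1)*conj(exp(-3*I*pi/4))]
      = (1/8)[(1) + (-exp(-3*I*pi/4)) + (I) + (-exp(-I*pi/4)) + (-1) + (-exp(I*pi/4)) + (-I) + (-exp(3*I*pi/4))] = 0/8 = 0
  <chi_7*chi_5, chi_4> = (1/8)[1*(1)*conj(1) + 1*(-1)*conj(-1) + 1*(1)*conj(1) + 1*(-1)*conj(-1) + 1*(1)*conj(1) + 1*(-1)*conj(-1) + 1*(1)*conj(1) + 1*(-1)*conj(-1)]
      = (1/8)[(1) + (1) + (1) + (1) + (1) + (1) + (1) + (1)] = 8/8 = 1
  <chi_7*chi_5, chi_5> = (1/8)[1*(1)*conj(1) + 1*(-1)*conj(exp(-3*I*pi/4)) + 1*(1)*conj(I) + 1*(-1)*conj(exp(-I*pi/4)) + 1*(1)*conj(-1) + 1*(-1)*conj(exp(I*pi/4)) + 1*(1)*conj(-I) + 1*(-1)*conj(exp(3*I*pi/4))]
      = (1/8)[(1) + (-exp(3*I*pi/4)) + (-I) + (-exp(I*pi/4)) + (-1) + (-exp(-I*pi/4)) + (I) + (-exp(-3*I*pi/4))] = 0/8 = 0
  <chi_7*chi_5, chi_6> = (1/8)[1*(1)*conj(1) + 1*(-1)*conj(-I) + 1*(1)*conj(-1) + 1*(-1)*conj(I) + 1*(1)*conj(1) + 1*(-1)*conj(-I) + 1*(1)*conj(-1) + 1*(-1)*conj(I)]
      = (1/8)[(1) + (-I) + (-1) + (I) + (1) + (-I) + (-1) + (I)] = 0/8 = 0
  <chi_7*chi_5, chi_7> = (1/8)[1*(1)*conj(1) + 1*(-1)*conj(exp(-I*pi/4)) + 1*(1)*conj(-I) + 1*(-1)*conj(exp(-3*I*pi/4)) + 1*(1)*conj(-1) + 1*(-1)*conj(exp(3*I*pi/4)) + 1*(1)*conj(I) + 1*(-1)*conj(exp(I*pi/4))]
      = (1/8)[(1) + (-exp(I*pi/4)) + (I) + (-exp(3*I*pi/4)) + (-1) + (-exp(-3*I*pi/4)) + (-I) + (-exp(-I*pi/4))] = 0/8 = 0
(Exp terms are combined using exp(i*s)*conj(exp(i*t)) = exp(i*(s-t)), and sums of them are collapsed using the identity that for every m > 1 the m distinct m-th roots of unity sum to 0, e.g. 1 + exp(2*I*pi/3) + exp(-2*I*pi/3) = 0.)
Hence the multiplicities are chi_4: 1. Dimension check: dim(chi_7)*dim(chi_5) = 1*1 = 1 and sum (mult * dim) = 1*1 = 1.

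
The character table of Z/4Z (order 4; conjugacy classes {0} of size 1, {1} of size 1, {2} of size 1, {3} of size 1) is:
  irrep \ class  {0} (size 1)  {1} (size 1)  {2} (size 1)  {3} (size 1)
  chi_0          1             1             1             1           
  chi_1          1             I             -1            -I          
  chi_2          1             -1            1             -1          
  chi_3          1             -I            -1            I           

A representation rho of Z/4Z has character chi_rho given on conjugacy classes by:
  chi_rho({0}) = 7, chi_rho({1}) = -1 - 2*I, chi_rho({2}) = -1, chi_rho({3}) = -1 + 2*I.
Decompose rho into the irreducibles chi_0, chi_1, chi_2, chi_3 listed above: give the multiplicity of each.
Multiplicities: chi_0: 1, chi_1: 1, chi_2: 2, chi_3: 3.

Justification: Use <chi_rho, chi> = (1/|G|) sum_C |C| * chi_rho(C) * conj(chi(C)) with |G| = 4 for each irreducible chi in the table:
  <chi_rho, chi_0> = (1/4)[1*(7)*conj(1) + 1*(-1 - 2*I)*conj(1) + 1*(-1)*conj(1) + 1*(-1 + 2*I)*conj(1)]
      = (1/4)[(7) + (-1 - 2*I) + (-1) + (-1 + 2*I)] = 4/4 = 1
  <chi_rho, chi_1> = (1/4)[1*(7)*conj(1) + 1*(-1 - 2*I)*conj(I) + 1*(-1)*conj(-1) + 1*(-1 + 2*I)*conj(-I)]
      = (1/4)[(7) + (-2 + I) + (1) + (-2 - I)] = 4/4 = 1
  <chi_rho, chi_2> = (1/4)[1*(7)*conj(1) + 1*(-1 - 2*I)*conj(-1) + 1*(-1)*conj(1) + 1*(-1 + 2*I)*conj(-1)]
      = (1/4)[(7) + (1 + 2*I) + (-1) + (1 - 2*I)] = 8/4 = 2
  <chi_rho, chi_3> = (1/4)[1*(7)*conj(1) + 1*(-1 - 2*I)*conj(-I) + 1*(-1)*conj(-1) + 1*(-1 + 2*I)*conj(I)]
      = (1/4)[(7) + (2 - I) + (1) + (2 + I)] = 12/4 = 3
(Exp terms are combined using exp(i*s)*conj(exp(i*t)) = exp(i*(s-t)), and sums of them are collapsed using the identity that for every m > 1 the m distinct m-th roots of unity sum to 0, e.g. 1 + exp(2*I*pi/3) + exp(-2*I*pi/3) = 0.)
Dimension check: dim(rho) = sum (mult * dim) = 1*1 + 1*1 + 2*1 + 3*1 = 7 = chi_rho(e) = 7.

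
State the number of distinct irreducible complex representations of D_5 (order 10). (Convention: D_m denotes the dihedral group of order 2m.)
4

Explanation: The number of irreducible complex representations of a finite group equals its number of conjugacy classes. D_5 has 4 conjugacy classes ((n+3)/2 for n odd), so D_5 (order 10) has exactly 4 irreducible complex representations.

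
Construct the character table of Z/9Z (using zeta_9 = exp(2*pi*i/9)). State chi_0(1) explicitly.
Character table of Z/9Z (irreps indexed chi_0,...,chi_8 with chi_k(m) = zeta_9^(k*m), zeta_9 = exp(2*pi*i/9)):
  irrep \ class  {0} (size 1)  {1} (size 1)    {2} (size 1)    {3} (size 1)    {4} (size 1)    {5} (size 1)    {6} (size 1)    {7} (size 1)    {8} (size 1)  
  chi_0          1             1               1               1               1               1               1               1               1             
  chi_1          1             exp(2*I*pi/9)   exp(4*I*pi/9)   exp(2*I*pi/3)   exp(8*I*pi/9)   exp(-8*I*pi/9)  exp(-2*I*pi/3)  exp(-4*I*pi/9)  exp(-2*I*pi/9)
  chi_2          1             exp(4*I*pi/9)   exp(8*I*pi/9)   exp(-2*I*pi/3)  exp(-2*I*pi/9)  exp(2*I*pi/9)   exp(2*I*pi/3)   exp(-8*I*pi/9)  exp(-4*I*pi/9)
  chi_3          1             exp(2*I*pi/3)   exp(-2*I*pi/3)  1               exp(2*I*pi/3)   exp(-2*I*pi/3)  1               exp(2*I*pi/3)   exp(-2*I*pi/3)
  chi_4          1             exp(8*I*pi/9)   exp(-2*I*pi/9)  exp(2*I*pi/3)   exp(-4*I*pi/9)  exp(4*I*pi/9)   exp(-2*I*pi/3)  exp(2*I*pi/9)   exp(-8*I*pi/9)
  chi_5          1             exp(-8*I*pi/9)  exp(2*I*pi/9)   exp(-2*I*pi/3)  exp(4*I*pi/9)   exp(-4*I*pi/9)  exp(2*I*pi/3)   exp(-2*I*pi/9)  exp(8*I*pi/9) 
  chi_6          1             exp(-2*I*pi/3)  exp(2*I*pi/3)   1               exp(-2*I*pi/3)  exp(2*I*pi/3)   1               exp(-2*I*pi/3)  exp(2*I*pi/3) 
  chi_7          1             exp(-4*I*pi/9)  exp(-8*I*pi/9)  exp(2*I*pi/3)   exp(2*I*pi/9)   exp(-2*I*pi/9)  exp(-2*I*pi/3)  exp(8*I*pi/9)   exp(4*I*pi/9) 
  chi_8          1             exp(-2*I*pi/9)  exp(-4*I*pi/9)  exp(-2*I*pi/3)  exp(-8*I*pi/9)  exp(8*I*pi/9)   exp(2*I*pi/3)   exp(4*I*pi/9)   exp(2*I*pi/9) 

Spot check: chi_0(1) = zeta_9^(0*1) = zeta_9^0 = 1.

Reasoning: Z/9Z is abelian, so all 9 irreducible complex representations are 1-dimensional. They are given by chi_k(m) = zeta_9^(k*m) for k = 0,...,8. Row orthogonality: sum_m chi_k(m) conj(chi_l(m)) = 9 * [k = l].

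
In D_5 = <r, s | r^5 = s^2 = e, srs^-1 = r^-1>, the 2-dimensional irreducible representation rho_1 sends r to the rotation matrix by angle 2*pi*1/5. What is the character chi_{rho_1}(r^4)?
chi_{rho_1}(r^4) = 2*cos(2*pi*1*4/5) = -1/2 + sqrt(5)/2

Justification: rho_1(r^4) is rotation by angle 2*pi*1*4/5, whose trace is 2*cos(2*pi*1*4/5) = -1/2 + sqrt(5)/2.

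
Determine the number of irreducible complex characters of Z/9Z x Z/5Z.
45

Argument: The number of irreducible complex representations of a finite group equals its number of conjugacy classes. Z/9Z x Z/5Z is abelian of order 45, so every element is its own conjugacy class: 45 classes, so Z/9Z x Z/5Z (order 45) has exactly 45 irreducible complex representations.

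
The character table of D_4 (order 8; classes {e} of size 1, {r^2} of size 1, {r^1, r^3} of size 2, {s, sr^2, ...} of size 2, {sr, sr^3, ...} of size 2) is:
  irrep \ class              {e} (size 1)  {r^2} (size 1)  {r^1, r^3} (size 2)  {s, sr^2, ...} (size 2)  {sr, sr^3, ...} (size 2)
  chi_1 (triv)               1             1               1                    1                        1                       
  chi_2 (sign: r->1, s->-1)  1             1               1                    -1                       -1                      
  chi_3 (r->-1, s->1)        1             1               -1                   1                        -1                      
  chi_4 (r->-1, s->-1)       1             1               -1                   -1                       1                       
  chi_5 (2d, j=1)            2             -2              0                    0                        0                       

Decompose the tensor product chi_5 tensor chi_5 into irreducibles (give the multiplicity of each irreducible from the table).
chi_5 tensor chi_5 = chi_1 + chi_2 + chi_3 + chi_4 (all other irreducibles have multiplicity 0).

The character of a tensor product is the pointwise product (chi_5 * chi_5)(C) = chi_5(C) * chi_5(C):
  {e}: (2)*(2), {r^2}: (-2)*(-2), {r^1, r^3}: (0)*(0), {s, sr^2, ...}: (0)*(0), {sr, sr^3, ...}: (0)*(0)
so (chi_5 * chi_5) takes values
  {e} -> 4, {r^2} -> 4, {r^1, r^3} -> 0, {s, sr^2, ...} -> 0, {sr, sr^3, ...} -> 0.
Now take the inner product of this character with each irreducible chi from the table, <chi_5*chi_5, chi> = (1/8) sum_C |C| (chi_5*chi_5)(C) conj(chi(C)):
  <chi_5*chi_5, chi_1> = (1/8)[1*(4)*conj(1) + 1*(4)*conj(1) + 2*(0)*conj(1) + 2*(0)*conj(1) + 2*(0)*conj(1)]
      = (1/8)[(4) + (4) + (0) + (0) + (0)] = 8/8 = 1
  <chi_5*chi_5, chi_2> = (1/8)[1*(4)*conj(1) + 1*(4)*conj(1) + 2*(0)*conj(1) + 2*(0)*conj(-1) + 2*(0)*conj(-1)]
      = (1/8)[(4) + (4) + (0) + (0) + (0)] = 8/8 = 1
  <chi_5*chi_5, chi_3> = (1/8)[1*(4)*conj(1) + 1*(4)*conj(1) + 2*(0)*conj(-1) + 2*(0)*conj(1) + 2*(0)*conj(-1)]
      = (1/8)[(4) + (4) + (0) + (0) + (0)] = 8/8 = 1
  <chi_5*chi_5, chi_4> = (1/8)[1*(4)*conj(1) + 1*(4)*conj(1) + 2*(0)*conj(-1) + 2*(0)*conj(-1) + 2*(0)*conj(1)]
      = (1/8)[(4) + (4) + (0) + (0) + (0)] = 8/8 = 1
  <chi_5*chi_5, chi_5> = (1/8)[1*(4)*conj(2) + 1*(4)*conj(-2) + 2*(0)*conj(0) + 2*(0)*conj(0) + 2*(0)*conj(0)]
      = (1/8)[(8) + (-8) + (0) + (0) + (0)] = 0/8 = 0
Hence the multiplicities are chi_1: 1, chi_2: 1, chi_3: 1, chi_4: 1. Dimension check: dim(chi_5)*dim(chi_5) = 2*2 = 4 and sum (mult * dim) = 1*1 + 1*1 + 1*1 + 1*1 = 4.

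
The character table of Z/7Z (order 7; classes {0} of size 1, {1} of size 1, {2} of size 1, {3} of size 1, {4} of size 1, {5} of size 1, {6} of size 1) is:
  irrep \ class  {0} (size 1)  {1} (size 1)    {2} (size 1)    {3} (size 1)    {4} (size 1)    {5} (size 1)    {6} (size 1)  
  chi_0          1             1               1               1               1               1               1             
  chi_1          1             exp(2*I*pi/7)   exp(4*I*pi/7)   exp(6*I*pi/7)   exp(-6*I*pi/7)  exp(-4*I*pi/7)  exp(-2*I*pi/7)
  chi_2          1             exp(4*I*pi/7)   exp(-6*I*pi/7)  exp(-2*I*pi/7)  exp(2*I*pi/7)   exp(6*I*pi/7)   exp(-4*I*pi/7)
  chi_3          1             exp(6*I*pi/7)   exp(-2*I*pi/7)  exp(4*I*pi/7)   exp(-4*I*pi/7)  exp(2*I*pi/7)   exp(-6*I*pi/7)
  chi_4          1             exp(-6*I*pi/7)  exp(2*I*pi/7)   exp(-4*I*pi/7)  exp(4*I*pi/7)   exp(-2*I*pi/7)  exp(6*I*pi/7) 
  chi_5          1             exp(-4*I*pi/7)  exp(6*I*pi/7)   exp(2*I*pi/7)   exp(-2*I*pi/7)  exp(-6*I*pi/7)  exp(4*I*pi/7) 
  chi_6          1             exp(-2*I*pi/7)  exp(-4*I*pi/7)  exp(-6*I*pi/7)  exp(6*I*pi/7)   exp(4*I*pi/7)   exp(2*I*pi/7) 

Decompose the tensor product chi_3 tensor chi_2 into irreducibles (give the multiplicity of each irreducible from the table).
chi_3 tensor chi_2 = chi_5 (all other irreducibles have multiplicity 0).

Justification: The character of a tensor product is the pointwise product (chi_3 * chi_2)(C) = chi_3(C) * chi_2(C):
  {0}: (1)*(1), {1}: (exp(6*I*pi/7))*(exp(4*I*pi/7)), {2}: (exp(-2*I*pi/7))*(exp(-6*I*pi/7)), {3}: (exp(4*I*pi/7))*(exp(-2*I*pi/7)), {4}: (exp(-4*I*pi/7))*(exp(2*I*pi/7)), {5}: (exp(2*I*pi/7))*(exp(6*I*pi/7)), {6}: (exp(-6*I*pi/7))*(exp(-4*I*pi/7))
so (chi_3 * chi_2) takes values
  {0} -> 1, {1} -> exp(-4*I*pi/7), {2} -> exp(6*I*pi/7), {3} -> exp(2*I*pi/7), {4} -> exp(-2*I*pi/7), {5} -> exp(-6*I*pi/7), {6} -> exp(4*I*pi/7).
Now take the inner product of this character with each irreducible chi from the table, <chi_3*chi_2, chi> = (1/7) sum_C |C| (chi_3*chi_2)(C) conj(chi(C)):
  <chi_3*chi_2, chi_0> = (1/7)[1*(1)*conj(1) + 1*(exp(-4*I*pi/7))*conj(1) + 1*(exp(6*I*pi/7))*conj(1) + 1*(exp(2*I*pi/7))*conj(1) + 1*(exp(-2*I*pi/7))*conj(1) + 1*(exp(-6*I*pi/7))*conj(1) + 1*(exp(4*I*pi/7))*conj(1)]
      = (1/7)[(1) + (exp(-4*I*pi/7)) + (exp(6*I*pi/7)) + (exp(2*I*pi/7)) + (exp(-2*I*pi/7)) + (exp(-6*I*pi/7)) + (exp(4*I*pi/7))] = 0/7 = 0
  <chi_3*chi_2, chi_1> = (1/7)[1*(1)*conj(1) + 1*(exp(-4*I*pi/7))*conj(exp(2*I*pi/7)) + 1*(exp(6*I*pi/7))*conj(exp(4*I*pi/7)) + 1*(exp(2*I*pi/7))*conj(exp(6*I*pi/7)) + 1*(exp(-2*I*pi/7))*conj(exp(-6*I*pi/7)) + 1*(exp(-6*I*pi/7))*conj(exp(-4*I*pi/7)) + 1*(exp(4*I*pi/7))*conj(exp(-2*I*pi/7))]
      = (1/7)[(1) + (exp(-6*I*pi/7)) + (exp(2*I*pi/7)) + (exp(-4*I*pi/7)) + (exp(4*I*pi/7)) + (exp(-2*I*pi/7)) + (exp(6*I*pi/7))] = 0/7 = 0
  <chi_3*chi_2, chi_2> = (1/7)[1*(1)*conj(1) + 1*(exp(-4*I*pi/7))*conj(exp(4*I*pi/7)) + 1*(exp(6*I*pi/7))*conj(exp(-6*I*pi/7)) + 1*(exp(2*I*pi/7))*conj(exp(-2*I*pi/7)) + 1*(exp(-2*I*pi/7))*conj(exp(2*I*pi/7)) + 1*(exp(-6*I*pi/7))*conj(exp(6*I*pi/7)) + 1*(exp(4*I*pi/7))*conj(exp(-4*I*pi/7))]
      = (1/7)[(1) + (exp(6*I*pi/7)) + (exp(-2*I*pi/7)) + (exp(4*I*pi/7)) + (exp(-4*I*pi/7)) + (exp(2*I*pi/7)) + (exp(-6*I*pi/7))] = 0/7 = 0
  <chi_3*chi_2, chi_3> = (1/7)[1*(1)*conj(1) + 1*(exp(-4*I*pi/7))*conj(exp(6*I*pi/7)) + 1*(exp(6*I*pi/7))*conj(exp(-2*I*pi/7)) + 1*(exp(2*I*pi/7))*conj(exp(4*I*pi/7)) + 1*(exp(-2*I*pi/7))*conj(exp(-4*I*pi/7)) + 1*(exp(-6*I*pi/7))*conj(exp(2*I*pi/7)) + 1*(exp(4*I*pi/7))*conj(exp(-6*I*pi/7))]
      = (1/7)[(1) + (exp(4*I*pi/7)) + (exp(-6*I*pi/7)) + (exp(-2*I*pi/7)) + (exp(2*I*pi/7)) + (exp(6*I*pi/7)) + (exp(-4*I*pi/7))] = 0/7 = 0
  <chi_3*chi_2, chi_4> = (1/7)[1*(1)*conj(1) + 1*(exp(-4*I*pi/7))*conj(exp(-6*I*pi/7)) + 1*(exp(6*I*pi/7))*conj(exp(2*I*pi/7)) + 1*(exp(2*I*pi/7))*conj(exp(-4*I*pi/7)) + 1*(exp(-2*I*pi/7))*conj(exp(4*I*pi/7)) + 1*(exp(-6*I*pi/7))*conj(exp(-2*I*pi/7)) + 1*(exp(4*I*pi/7))*conj(exp(6*I*pi/7))]
      = (1/7)[(1) + (exp(2*I*pi/7)) + (exp(4*I*pi/7)) + (exp(6*I*pi/7)) + (exp(-6*I*pi/7)) + (exp(-4*I*pi/7)) + (exp(-2*I*pi/7))] = 0/7 = 0
  <chi_3*chi_2, chi_5> = (1/7)[1*(1)*conj(1) + 1*(exp(-4*I*pi/7))*conj(exp(-4*I*pi/7)) + 1*(exp(6*I*pi/7))*conj(exp(6*I*pi/7)) + 1*(exp(2*I*pi/7))*conj(exp(2*I*pi/7)) + 1*(exp(-2*I*pi/7))*conj(exp(-2*I*pi/7)) + 1*(exp(-6*I*pi/7))*conj(exp(-6*I*pi/7)) + 1*(exp(4*I*pi/7))*conj(exp(4*I*pi/7))]
      = (1/7)[(1) + (1) + (1) + (1) + (1) + (1) + (1)] = 7/7 = 1
  <chi_3*chi_2, chi_6> = (1/7)[1*(1)*conj(1) + 1*(exp(-4*I*pi/7))*conj(exp(-2*I*pi/7)) + 1*(exp(6*I*pi/7))*conj(exp(-4*I*pi/7)) + 1*(exp(2*I*pi/7))*conj(exp(-6*I*pi/7)) + 1*(exp(-2*I*pi/7))*conj(exp(6*I*pi/7)) + 1*(exp(-6*I*pi/7))*conj(exp(4*I*pi/7)) + 1*(exp(4*I*pi/7))*conj(exp(2*I*pi/7))]
      = (1/7)[(1) + (exp(-2*I*pi/7)) + (exp(-4*I*pi/7)) + (exp(-6*I*pi/7)) + (exp(6*I*pi/7)) + (exp(4*I*pi/7)) + (exp(2*I*pi/7))] = 0/7 = 0
(Exp terms are combined using exp(i*s)*conj(exp(i*t)) = exp(i*(s-t)), and sums of them are collapsed using the identity that for every m > 1 the m distinct m-th roots of unity sum to 0, e.g. 1 + exp(2*I*pi/3) + exp(-2*I*pi/3) = 0.)
Hence the multiplicities are chi_5: 1. Dimension check: dim(chi_3)*dim(chi_2) = 1*1 = 1 and sum (mult * dim) = 1*1 = 1.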